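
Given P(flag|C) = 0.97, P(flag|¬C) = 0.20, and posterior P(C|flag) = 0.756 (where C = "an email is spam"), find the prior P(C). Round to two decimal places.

Bayes' rule in odds form gives O(C|E) = O(C)·[P(E|C)/P(E|¬C)], hence O(C) = O(C|E)/LR.
Posterior odds = 0.756/(1−0.756) = 3.0984. LR = 0.97/0.20 = 4.8500.
Prior odds = 3.0984/4.8500 = 0.6388, so P(C) = 0.6388/(1+0.6388) ≈ 0.39.

P(C) = 0.39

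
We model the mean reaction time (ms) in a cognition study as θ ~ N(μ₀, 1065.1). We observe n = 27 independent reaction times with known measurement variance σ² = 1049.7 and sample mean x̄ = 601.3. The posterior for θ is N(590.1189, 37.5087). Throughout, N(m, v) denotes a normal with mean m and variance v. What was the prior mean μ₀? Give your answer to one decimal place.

μ₀ = 283.8

With known observation variance, the Normal–Normal posterior has precision τ_n = τ₀ + n/σ² and mean μ_n = (τ₀μ₀ + (n/σ²)x̄)/τ_n.
Here τ₀ = 1/1065.1 = 0.000939 and τ_data = 27/1049.7 = 0.025722, so τ_n = 0.026661.
Rearranging for μ₀: μ₀ = (μ_n·τ_n − τ_data·x̄)/τ₀ = (590.1189·0.026661 − 0.025722·601.3) / 0.000939 = 0.266521/0.000939 ≈ 283.8.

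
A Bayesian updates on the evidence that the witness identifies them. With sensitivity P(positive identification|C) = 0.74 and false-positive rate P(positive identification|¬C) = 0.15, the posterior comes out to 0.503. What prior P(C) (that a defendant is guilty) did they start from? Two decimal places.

P(C) = 0.17

Bayes' rule in odds form gives O(C|E) = O(C)·[P(E|C)/P(E|¬C)], hence O(C) = O(C|E)/LR.
Posterior odds = 0.503/(1−0.503) = 1.0121. LR = 0.74/0.15 = 4.9333.
Prior odds = 1.0121/4.9333 = 0.2052, so P(C) = 0.2052/(1+0.2052) ≈ 0.17.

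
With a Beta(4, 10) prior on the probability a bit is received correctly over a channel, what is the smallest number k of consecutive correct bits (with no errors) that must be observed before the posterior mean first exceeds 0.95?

k = 187

After k correct bits and 0 errors the posterior is Beta(4+k, 10), with mean (4+k)/(4+10+k).
Set (4+k)/(14+k) > 0.95 and solve: k > (0.95·14 − 4)/(1 − 0.95) = 186.000.
The smallest integer exceeding 186.000 is 187, and checking k=187: (191)/(201) = 0.9502 > 0.95.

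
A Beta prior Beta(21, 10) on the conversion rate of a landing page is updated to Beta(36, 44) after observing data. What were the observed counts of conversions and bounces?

Under Beta–binomial conjugacy the posterior parameters are (α+s, β+f).
Match parameters: s=36−21=15, f=44−10=34.

15 conversions and 34 bounces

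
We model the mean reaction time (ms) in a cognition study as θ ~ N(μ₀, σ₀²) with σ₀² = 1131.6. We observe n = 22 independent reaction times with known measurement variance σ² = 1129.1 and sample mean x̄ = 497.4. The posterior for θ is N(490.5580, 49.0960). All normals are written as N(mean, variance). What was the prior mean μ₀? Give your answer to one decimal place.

The posterior mean is a precision-weighted average: μ_n = (τ₀μ₀ + τ_data·x̄)/(τ₀+τ_data), with τ₀=1/σ₀² and τ_data=n/σ².
Here τ₀ = 1/1131.6 = 0.000884 and τ_data = 22/1129.1 = 0.019485, so τ_n = 0.020369.
Rearranging for μ₀: μ₀ = (μ_n·τ_n − τ_data·x̄)/τ₀ = (490.5580·0.020369 − 0.019485·497.4) / 0.000884 = 0.300337/0.000884 ≈ 339.7.

μ₀ = 339.7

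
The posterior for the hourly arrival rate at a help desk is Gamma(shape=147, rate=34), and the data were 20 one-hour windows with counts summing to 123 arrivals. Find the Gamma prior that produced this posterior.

Gamma(shape=24, rate=14)

Gamma–Poisson conjugacy: posterior shape = α + Σxᵢ, posterior rate = β + n.
So α = 147 − 123 = 24 and β = 34 − 20 = 14.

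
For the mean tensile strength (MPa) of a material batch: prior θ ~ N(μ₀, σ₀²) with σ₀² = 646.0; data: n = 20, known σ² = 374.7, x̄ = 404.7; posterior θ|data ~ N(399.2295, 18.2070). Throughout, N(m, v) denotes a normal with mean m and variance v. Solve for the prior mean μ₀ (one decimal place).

μ₀ = 210.6

The posterior mean is a precision-weighted average: μ_n = (τ₀μ₀ + τ_data·x̄)/(τ₀+τ_data), with τ₀=1/σ₀² and τ_data=n/σ².
Here τ₀ = 1/646.0 = 0.001548 and τ_data = 20/374.7 = 0.053376, so τ_n = 0.054924.
Rearranging for μ₀: μ₀ = (μ_n·τ_n − τ_data·x̄)/τ₀ = (399.2295·0.054924 − 0.053376·404.7) / 0.001548 = 0.326014/0.001548 ≈ 210.6.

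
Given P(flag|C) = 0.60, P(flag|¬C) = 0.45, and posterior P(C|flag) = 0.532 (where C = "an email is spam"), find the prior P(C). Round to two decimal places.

In odds form, posterior odds = prior odds × likelihood ratio, so prior odds = posterior odds ÷ LR.
Posterior odds = 0.532/(1−0.532) = 1.1368. LR = 0.60/0.45 = 1.3333.
Prior odds = 1.1368/1.3333 = 0.8526, so P(C) = 0.8526/(1+0.8526) ≈ 0.46.

P(C) = 0.46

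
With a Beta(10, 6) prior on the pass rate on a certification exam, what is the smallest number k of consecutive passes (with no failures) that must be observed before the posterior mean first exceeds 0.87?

After k passes and 0 failures the posterior is Beta(10+k, 6), with mean (10+k)/(10+6+k).
Set (10+k)/(16+k) > 0.87 and solve: k > (0.87·16 − 10)/(1 − 0.87) = 30.154.
The smallest integer exceeding 30.154 is 31, and checking k=31: (41)/(47) = 0.8723 > 0.87.

k = 31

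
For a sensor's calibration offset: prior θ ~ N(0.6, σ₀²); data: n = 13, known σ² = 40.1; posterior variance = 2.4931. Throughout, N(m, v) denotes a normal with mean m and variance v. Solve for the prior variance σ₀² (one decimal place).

Posterior precision equals prior precision plus data precision: 1/σ_n² = 1/σ₀² + n/σ².
So 1/σ₀² = 1/2.4931 − 13/40.1 = 0.401107 − 0.324190 = 0.076917.
Hence σ₀² = 1/0.076917 ≈ 13.0.

σ₀² = 13.0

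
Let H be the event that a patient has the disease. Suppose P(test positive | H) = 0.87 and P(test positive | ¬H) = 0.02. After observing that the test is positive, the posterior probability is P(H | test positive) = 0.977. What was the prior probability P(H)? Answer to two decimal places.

Bayes' rule in odds form gives O(H|E) = O(H)·[P(E|H)/P(E|¬H)], hence O(H) = O(H|E)/LR.
Posterior odds = 0.977/(1−0.977) = 42.4783. LR = 0.87/0.02 = 43.5000.
Prior odds = 42.4783/43.5000 = 0.9765, so P(H) = 0.9765/(1+0.9765) ≈ 0.49.

P(H) = 0.49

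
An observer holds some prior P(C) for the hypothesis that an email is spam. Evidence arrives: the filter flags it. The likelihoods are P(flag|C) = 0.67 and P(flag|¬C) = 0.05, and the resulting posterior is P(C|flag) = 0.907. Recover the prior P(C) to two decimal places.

P(C) = 0.42

In odds form, posterior odds = prior odds × likelihood ratio, so prior odds = posterior odds ÷ LR.
Posterior odds = 0.907/(1−0.907) = 9.7527. LR = 0.67/0.05 = 13.4000.
Prior odds = 9.7527/13.4000 = 0.7278, so P(C) = 0.7278/(1+0.7278) ≈ 0.42.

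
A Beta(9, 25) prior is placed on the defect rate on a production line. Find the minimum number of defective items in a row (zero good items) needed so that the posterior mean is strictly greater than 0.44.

k = 11

After k defective items and 0 good items the posterior is Beta(9+k, 25), with mean (9+k)/(9+25+k).
Set (9+k)/(34+k) > 0.44 and solve: k > (0.44·34 − 9)/(1 − 0.44) = 10.643.
The smallest integer exceeding 10.643 is 11, and checking k=11: (20)/(45) = 0.4444 > 0.44.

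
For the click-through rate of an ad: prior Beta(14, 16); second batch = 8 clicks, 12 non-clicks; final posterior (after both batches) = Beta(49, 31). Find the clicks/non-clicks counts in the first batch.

27 clicks and 3 non-clicks

Sequential conjugate updates are equivalent to a single update on the pooled data, so total successes = posterior α − prior α and total failures = posterior β − prior β.
Total across both batches: 49−14=35 clicks, 31−16=15 non-clicks.
Subtract the second batch: 35−8=27 clicks and 15−12=3 non-clicks.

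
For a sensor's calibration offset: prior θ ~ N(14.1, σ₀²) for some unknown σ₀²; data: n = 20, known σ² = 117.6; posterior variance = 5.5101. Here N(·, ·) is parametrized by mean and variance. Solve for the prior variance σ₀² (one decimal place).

σ₀² = 87.6

For the Normal–Normal model with known σ², precisions add: τ_n = τ₀ + n/σ².
So 1/σ₀² = 1/5.5101 − 20/117.6 = 0.181485 − 0.170068 = 0.011417.
Hence σ₀² = 1/0.011417 ≈ 87.6.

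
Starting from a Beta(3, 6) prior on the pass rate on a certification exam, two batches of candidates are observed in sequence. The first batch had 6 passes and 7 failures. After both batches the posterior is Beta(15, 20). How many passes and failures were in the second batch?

Sequential conjugate updates are equivalent to a single update on the pooled data, so total successes = posterior α − prior α and total failures = posterior β − prior β.
Total across both batches: 15−3=12 passes, 20−6=14 failures.
Subtract the first batch: 12−6=6 passes and 14−7=7 failures.

6 passes and 7 failures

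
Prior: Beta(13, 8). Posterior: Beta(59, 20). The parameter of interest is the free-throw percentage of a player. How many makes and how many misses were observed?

Beta is conjugate to the binomial likelihood: posterior = Beta(a+s, b+f).
So s = 59 − 13 = 46 and f = 20 − 8 = 12.

46 makes and 12 misses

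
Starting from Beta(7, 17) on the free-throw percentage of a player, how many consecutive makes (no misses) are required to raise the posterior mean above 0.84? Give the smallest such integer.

After k makes and 0 misses the posterior is Beta(7+k, 17), with mean (7+k)/(7+17+k).
Set (7+k)/(24+k) > 0.84 and solve: k > (0.84·24 − 7)/(1 − 0.84) = 82.250.
The smallest integer exceeding 82.250 is 83, and checking k=83: (90)/(107) = 0.8411 > 0.84.

k = 83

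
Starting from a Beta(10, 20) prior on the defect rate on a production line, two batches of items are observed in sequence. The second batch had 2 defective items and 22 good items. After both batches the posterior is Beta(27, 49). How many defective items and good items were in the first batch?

Because Beta–binomial updating is additive in the counts, the combined data contributed (α_post−α_prior, β_post−β_prior) successes and failures.
Total across both batches: 27−10=17 defective items, 49−20=29 good items.
Subtract the second batch: 17−2=15 defective items and 29−22=7 good items.

15 defective items and 7 good items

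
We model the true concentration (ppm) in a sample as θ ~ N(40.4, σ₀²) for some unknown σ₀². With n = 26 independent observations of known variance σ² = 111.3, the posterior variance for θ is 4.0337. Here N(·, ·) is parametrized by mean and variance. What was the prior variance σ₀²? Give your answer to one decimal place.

For the Normal–Normal model with known σ², precisions add: τ_n = τ₀ + n/σ².
So 1/σ₀² = 1/4.0337 − 26/111.3 = 0.247911 − 0.233603 = 0.014308.
Hence σ₀² = 1/0.014308 ≈ 69.9.

σ₀² = 69.9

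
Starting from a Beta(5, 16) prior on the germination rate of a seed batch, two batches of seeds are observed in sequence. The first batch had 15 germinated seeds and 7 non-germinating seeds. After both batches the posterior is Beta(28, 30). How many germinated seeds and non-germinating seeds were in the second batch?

8 germinated seeds and 7 non-germinating seeds

Because Beta–binomial updating is additive in the counts, the combined data contributed (α_post−α_prior, β_post−β_prior) successes and failures.
Total across both batches: 28−5=23 germinated seeds, 30−16=14 non-germinating seeds.
Subtract the first batch: 23−15=8 germinated seeds and 14−7=7 non-germinating seeds.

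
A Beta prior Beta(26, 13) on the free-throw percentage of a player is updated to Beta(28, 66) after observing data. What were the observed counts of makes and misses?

A Beta(a, b) prior with s successes and f failures in binomial data gives a Beta(a+s, b+f) posterior.
Match parameters: s=28−26=2, f=66−13=53.

2 makes and 53 misses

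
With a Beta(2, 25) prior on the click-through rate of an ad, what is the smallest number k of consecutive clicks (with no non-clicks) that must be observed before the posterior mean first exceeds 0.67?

k = 49

After k clicks and 0 non-clicks the posterior is Beta(2+k, 25), with mean (2+k)/(2+25+k).
Set (2+k)/(27+k) > 0.67 and solve: k > (0.67·27 − 2)/(1 − 0.67) = 48.758.
The smallest integer exceeding 48.758 is 49.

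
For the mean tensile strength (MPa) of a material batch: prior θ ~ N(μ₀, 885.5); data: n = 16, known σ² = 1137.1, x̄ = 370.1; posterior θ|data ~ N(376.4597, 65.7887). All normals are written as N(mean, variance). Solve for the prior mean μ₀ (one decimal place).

μ₀ = 455.7

With known observation variance, the Normal–Normal posterior has precision τ_n = τ₀ + n/σ² and mean μ_n = (τ₀μ₀ + (n/σ²)x̄)/τ_n.
Here τ₀ = 1/885.5 = 0.001129 and τ_data = 16/1137.1 = 0.014071, so τ_n = 0.015200.
Rearranging for μ₀: μ₀ = (μ_n·τ_n − τ_data·x̄)/τ₀ = (376.4597·0.015200 − 0.014071·370.1) / 0.001129 = 0.514510/0.001129 ≈ 455.7.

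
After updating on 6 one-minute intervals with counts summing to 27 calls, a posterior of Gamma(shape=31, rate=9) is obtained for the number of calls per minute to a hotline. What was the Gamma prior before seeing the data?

Gamma–Poisson conjugacy: posterior shape = α + Σxᵢ, posterior rate = β + n.
So α = 31 − 27 = 4 and β = 9 − 6 = 3.

Gamma(shape=4, rate=3)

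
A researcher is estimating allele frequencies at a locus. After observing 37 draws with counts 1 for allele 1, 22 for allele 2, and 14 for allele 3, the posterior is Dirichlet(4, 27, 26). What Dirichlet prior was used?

Dirichlet(3, 5, 12)

For a Dirichlet(α) prior with multinomial counts c, the posterior is Dirichlet(α + c) componentwise.
Subtract each count from the matching posterior parameter: 4−1=3, 27−22=5, 26−14=12.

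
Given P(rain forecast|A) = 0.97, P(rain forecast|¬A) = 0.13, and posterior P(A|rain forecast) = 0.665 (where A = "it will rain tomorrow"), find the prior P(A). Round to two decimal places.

Bayes' rule in odds form gives O(A|E) = O(A)·[P(E|A)/P(E|¬A)], hence O(A) = O(A|E)/LR.
Posterior odds = 0.665/(1−0.665) = 1.9851. LR = 0.97/0.13 = 7.4615.
Prior odds = 1.9851/7.4615 = 0.2660, so P(A) = 0.2660/(1+0.2660) ≈ 0.21.

P(A) = 0.21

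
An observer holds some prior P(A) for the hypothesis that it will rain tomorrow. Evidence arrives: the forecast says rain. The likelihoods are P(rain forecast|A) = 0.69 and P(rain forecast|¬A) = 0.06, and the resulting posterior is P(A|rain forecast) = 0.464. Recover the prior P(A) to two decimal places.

P(A) = 0.07

In odds form, posterior odds = prior odds × likelihood ratio, so prior odds = posterior odds ÷ LR.
Posterior odds = 0.464/(1−0.464) = 0.8657. LR = 0.69/0.06 = 11.5000.
Prior odds = 0.8657/11.5000 = 0.0753, so P(A) = 0.0753/(1+0.0753) ≈ 0.07.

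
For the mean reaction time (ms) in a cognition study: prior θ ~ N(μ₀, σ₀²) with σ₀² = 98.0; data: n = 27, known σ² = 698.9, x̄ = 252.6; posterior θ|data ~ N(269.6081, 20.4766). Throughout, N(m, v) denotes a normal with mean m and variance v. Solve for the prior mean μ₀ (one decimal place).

μ₀ = 334.0

The posterior mean is a precision-weighted average: μ_n = (τ₀μ₀ + τ_data·x̄)/(τ₀+τ_data), with τ₀=1/σ₀² and τ_data=n/σ².
Here τ₀ = 1/98.0 = 0.010204 and τ_data = 27/698.9 = 0.038632, so τ_n = 0.048836.
Rearranging for μ₀: μ₀ = (μ_n·τ_n − τ_data·x̄)/τ₀ = (269.6081·0.048836 − 0.038632·252.6) / 0.010204 = 3.408138/0.010204 ≈ 334.0.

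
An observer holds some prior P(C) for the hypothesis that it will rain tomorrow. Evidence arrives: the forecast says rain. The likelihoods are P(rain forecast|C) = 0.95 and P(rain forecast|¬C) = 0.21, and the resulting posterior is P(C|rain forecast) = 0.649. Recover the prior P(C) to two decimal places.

In odds form, posterior odds = prior odds × likelihood ratio, so prior odds = posterior odds ÷ LR.
Posterior odds = 0.649/(1−0.649) = 1.8490. LR = 0.95/0.21 = 4.5238.
Prior odds = 1.8490/4.5238 = 0.4087, so P(C) = 0.4087/(1+0.4087) ≈ 0.29.

P(C) = 0.29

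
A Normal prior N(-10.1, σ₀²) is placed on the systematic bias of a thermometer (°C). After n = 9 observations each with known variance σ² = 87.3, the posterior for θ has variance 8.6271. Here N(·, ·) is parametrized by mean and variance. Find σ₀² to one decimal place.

σ₀² = 78.0

For the Normal–Normal model with known σ², precisions add: τ_n = τ₀ + n/σ².
So 1/σ₀² = 1/8.6271 − 9/87.3 = 0.115914 − 0.103093 = 0.012821.
Hence σ₀² = 1/0.012821 ≈ 78.0.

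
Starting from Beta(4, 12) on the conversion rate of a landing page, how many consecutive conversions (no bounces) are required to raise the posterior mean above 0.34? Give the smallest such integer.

After k conversions and 0 bounces the posterior is Beta(4+k, 12), with mean (4+k)/(4+12+k).
Set (4+k)/(16+k) > 0.34 and solve: k > (0.34·16 − 4)/(1 − 0.34) = 2.182.
The smallest integer exceeding 2.182 is 3.

k = 3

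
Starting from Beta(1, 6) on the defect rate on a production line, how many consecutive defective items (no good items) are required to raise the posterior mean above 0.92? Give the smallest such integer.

After k defective items and 0 good items the posterior is Beta(1+k, 6), with mean (1+k)/(1+6+k).
Set (1+k)/(7+k) > 0.92 and solve: k > (0.92·7 − 1)/(1 − 0.92) = 68.000.
The smallest integer exceeding 68.000 is 69, and checking k=69: (70)/(76) = 0.9211 > 0.92.

k = 69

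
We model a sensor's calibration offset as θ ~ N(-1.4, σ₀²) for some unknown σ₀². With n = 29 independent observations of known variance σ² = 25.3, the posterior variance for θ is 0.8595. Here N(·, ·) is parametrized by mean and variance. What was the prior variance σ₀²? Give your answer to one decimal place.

σ₀² = 58.1

For the Normal–Normal model with known σ², precisions add: τ_n = τ₀ + n/σ².
So 1/σ₀² = 1/0.8595 − 29/25.3 = 1.163467 − 1.146245 = 0.017222.
Hence σ₀² = 1/0.017222 ≈ 58.1.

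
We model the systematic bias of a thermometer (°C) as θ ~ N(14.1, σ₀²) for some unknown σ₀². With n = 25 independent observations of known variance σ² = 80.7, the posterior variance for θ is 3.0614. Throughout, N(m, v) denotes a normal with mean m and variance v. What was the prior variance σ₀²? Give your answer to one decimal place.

σ₀² = 59.3

For the Normal–Normal model with known σ², precisions add: τ_n = τ₀ + n/σ².
So 1/σ₀² = 1/3.0614 − 25/80.7 = 0.326648 − 0.309789 = 0.016859.
Hence σ₀² = 1/0.016859 ≈ 59.3.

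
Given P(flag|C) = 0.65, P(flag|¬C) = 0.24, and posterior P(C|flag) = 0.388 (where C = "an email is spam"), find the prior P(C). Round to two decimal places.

P(C) = 0.19

Bayes' rule in odds form gives O(C|E) = O(C)·[P(E|C)/P(E|¬C)], hence O(C) = O(C|E)/LR.
Posterior odds = 0.388/(1−0.388) = 0.6340. LR = 0.65/0.24 = 2.7083.
Prior odds = 0.6340/2.7083 = 0.2341, so P(C) = 0.2341/(1+0.2341) ≈ 0.19.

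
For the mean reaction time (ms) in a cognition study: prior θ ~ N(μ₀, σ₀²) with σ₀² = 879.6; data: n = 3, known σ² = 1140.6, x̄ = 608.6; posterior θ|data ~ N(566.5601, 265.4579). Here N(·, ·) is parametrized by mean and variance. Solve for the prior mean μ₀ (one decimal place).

With known observation variance, the Normal–Normal posterior has precision τ_n = τ₀ + n/σ² and mean μ_n = (τ₀μ₀ + (n/σ²)x̄)/τ_n.
Here τ₀ = 1/879.6 = 0.001137 and τ_data = 3/1140.6 = 0.002630, so τ_n = 0.003767.
Rearranging for μ₀: μ₀ = (μ_n·τ_n − τ_data·x̄)/τ₀ = (566.5601·0.003767 − 0.002630·608.6) / 0.001137 = 0.533614/0.001137 ≈ 469.3.

μ₀ = 469.3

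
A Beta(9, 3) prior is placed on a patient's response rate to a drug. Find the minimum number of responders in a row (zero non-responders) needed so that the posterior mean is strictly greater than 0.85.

After k responders and 0 non-responders the posterior is Beta(9+k, 3), with mean (9+k)/(9+3+k).
Set (9+k)/(12+k) > 0.85 and solve: k > (0.85·12 − 9)/(1 − 0.85) = 8.000.
The smallest integer exceeding 8.000 is 9, and checking k=9: (18)/(21) = 0.8571 > 0.85.

k = 9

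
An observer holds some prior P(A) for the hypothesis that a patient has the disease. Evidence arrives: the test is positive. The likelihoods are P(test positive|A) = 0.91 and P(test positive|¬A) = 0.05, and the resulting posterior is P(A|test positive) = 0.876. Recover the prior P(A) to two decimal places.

P(A) = 0.28

Bayes' rule in odds form gives O(A|E) = O(A)·[P(E|A)/P(E|¬A)], hence O(A) = O(A|E)/LR.
Posterior odds = 0.876/(1−0.876) = 7.0645. LR = 0.91/0.05 = 18.2000.
Prior odds = 7.0645/18.2000 = 0.3882, so P(A) = 0.3882/(1+0.3882) ≈ 0.28.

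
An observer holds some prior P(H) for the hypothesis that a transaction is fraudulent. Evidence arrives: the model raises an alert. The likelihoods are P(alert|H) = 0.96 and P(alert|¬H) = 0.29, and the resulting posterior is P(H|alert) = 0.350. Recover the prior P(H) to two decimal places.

In odds form, posterior odds = prior odds × likelihood ratio, so prior odds = posterior odds ÷ LR.
Posterior odds = 0.350/(1−0.350) = 0.5385. LR = 0.96/0.29 = 3.3103.
Prior odds = 0.5385/3.3103 = 0.1627, so P(H) = 0.1627/(1+0.1627) ≈ 0.14.

P(H) = 0.14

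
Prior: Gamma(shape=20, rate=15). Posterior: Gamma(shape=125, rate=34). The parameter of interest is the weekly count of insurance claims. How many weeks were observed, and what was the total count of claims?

A Gamma(α, β) prior (rate parametrization) on a Poisson rate with n observations summing to S gives posterior Gamma(α+S, β+n).
Matching: Σxᵢ = 125 − 20 = 105 and n = 34 − 15 = 19.

n = 19 weeks with total 105 claims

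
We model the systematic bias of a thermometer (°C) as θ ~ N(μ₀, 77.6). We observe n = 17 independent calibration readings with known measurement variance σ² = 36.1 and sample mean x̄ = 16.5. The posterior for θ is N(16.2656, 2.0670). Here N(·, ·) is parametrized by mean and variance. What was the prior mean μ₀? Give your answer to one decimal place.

The posterior mean is a precision-weighted average: μ_n = (τ₀μ₀ + τ_data·x̄)/(τ₀+τ_data), with τ₀=1/σ₀² and τ_data=n/σ².
Here τ₀ = 1/77.6 = 0.012887 and τ_data = 17/36.1 = 0.470914, so τ_n = 0.483801.
Rearranging for μ₀: μ₀ = (μ_n·τ_n − τ_data·x̄)/τ₀ = (16.2656·0.483801 − 0.470914·16.5) / 0.012887 = 0.099233/0.012887 ≈ 7.7.

μ₀ = 7.7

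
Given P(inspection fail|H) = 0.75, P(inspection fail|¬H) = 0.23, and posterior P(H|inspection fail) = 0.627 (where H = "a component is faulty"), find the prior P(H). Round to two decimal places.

P(H) = 0.34

Bayes' rule in odds form gives O(H|E) = O(H)·[P(E|H)/P(E|¬H)], hence O(H) = O(H|E)/LR.
Posterior odds = 0.627/(1−0.627) = 1.6810. LR = 0.75/0.23 = 3.2609.
Prior odds = 1.6810/3.2609 = 0.5155, so P(H) = 0.5155/(1+0.5155) ≈ 0.34.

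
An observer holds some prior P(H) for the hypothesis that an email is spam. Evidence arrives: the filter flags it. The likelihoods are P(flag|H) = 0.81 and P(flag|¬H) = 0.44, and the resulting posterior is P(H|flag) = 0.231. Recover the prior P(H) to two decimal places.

P(H) = 0.14

Bayes' rule in odds form gives O(H|E) = O(H)·[P(E|H)/P(E|¬H)], hence O(H) = O(H|E)/LR.
Posterior odds = 0.231/(1−0.231) = 0.3004. LR = 0.81/0.44 = 1.8409.
Prior odds = 0.3004/1.8409 = 0.1632, so P(H) = 0.1632/(1+0.1632) ≈ 0.14.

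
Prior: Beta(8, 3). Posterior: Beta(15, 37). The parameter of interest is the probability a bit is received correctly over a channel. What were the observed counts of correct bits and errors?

7 correct bits and 34 errors

Beta is conjugate to the binomial likelihood: posterior = Beta(α+s, β+f).
Match parameters: s=15−8=7, f=37−3=34.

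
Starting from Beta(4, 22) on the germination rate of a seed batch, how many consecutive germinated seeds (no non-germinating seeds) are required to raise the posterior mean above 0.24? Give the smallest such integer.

k = 3

After k germinated seeds and 0 non-germinating seeds the posterior is Beta(4+k, 22), with mean (4+k)/(4+22+k).
Set (4+k)/(26+k) > 0.24 and solve: k > (0.24·26 − 4)/(1 − 0.24) = 2.947.
The smallest integer exceeding 2.947 is 3, and checking k=3: (7)/(29) = 0.2414 > 0.24.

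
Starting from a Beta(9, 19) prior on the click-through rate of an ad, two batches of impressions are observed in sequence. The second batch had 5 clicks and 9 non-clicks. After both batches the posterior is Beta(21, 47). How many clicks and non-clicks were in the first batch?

7 clicks and 19 non-clicks

Because Beta–binomial updating is additive in the counts, the combined data contributed (α_post−α_prior, β_post−β_prior) successes and failures.
Total across both batches: 21−9=12 clicks, 47−19=28 non-clicks.
Subtract the second batch: 12−5=7 clicks and 28−9=19 non-clicks.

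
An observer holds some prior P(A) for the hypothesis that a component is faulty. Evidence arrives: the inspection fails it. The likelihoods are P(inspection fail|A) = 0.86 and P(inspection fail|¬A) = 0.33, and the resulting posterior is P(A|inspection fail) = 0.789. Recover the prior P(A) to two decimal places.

In odds form, posterior odds = prior odds × likelihood ratio, so prior odds = posterior odds ÷ LR.
Posterior odds = 0.789/(1−0.789) = 3.7393. LR = 0.86/0.33 = 2.6061.
Prior odds = 3.7393/2.6061 = 1.4348, so P(A) = 1.4348/(1+1.4348) ≈ 0.59.

P(A) = 0.59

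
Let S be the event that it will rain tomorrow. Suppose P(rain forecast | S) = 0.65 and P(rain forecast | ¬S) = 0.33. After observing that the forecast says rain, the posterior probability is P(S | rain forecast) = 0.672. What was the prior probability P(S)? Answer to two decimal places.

Bayes' rule in odds form gives O(S|E) = O(S)·[P(E|S)/P(E|¬S)], hence O(S) = O(S|E)/LR.
Posterior odds = 0.672/(1−0.672) = 2.0488. LR = 0.65/0.33 = 1.9697.
Prior odds = 2.0488/1.9697 = 1.0402, so P(S) = 1.0402/(1+1.0402) ≈ 0.51.

P(S) = 0.51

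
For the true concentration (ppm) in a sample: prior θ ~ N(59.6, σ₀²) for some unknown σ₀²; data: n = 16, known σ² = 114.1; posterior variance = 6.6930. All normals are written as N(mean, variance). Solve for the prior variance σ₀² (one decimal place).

σ₀² = 108.9

Posterior precision equals prior precision plus data precision: 1/σ_n² = 1/σ₀² + n/σ².
So 1/σ₀² = 1/6.6930 − 16/114.1 = 0.149410 − 0.140228 = 0.009182.
Hence σ₀² = 1/0.009182 ≈ 108.9.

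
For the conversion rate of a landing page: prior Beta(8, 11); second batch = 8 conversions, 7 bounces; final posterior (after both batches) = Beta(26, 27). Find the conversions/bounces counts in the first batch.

10 conversions and 9 bounces

Sequential conjugate updates are equivalent to a single update on the pooled data, so total successes = posterior α − prior α and total failures = posterior β − prior β.
Total across both batches: 26−8=18 conversions, 27−11=16 bounces.
Subtract the second batch: 18−8=10 conversions and 16−7=9 bounces.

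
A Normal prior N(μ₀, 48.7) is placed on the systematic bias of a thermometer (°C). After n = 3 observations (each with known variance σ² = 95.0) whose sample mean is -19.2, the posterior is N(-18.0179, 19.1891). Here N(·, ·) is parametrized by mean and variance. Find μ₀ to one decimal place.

μ₀ = -16.2

With known observation variance, the Normal–Normal posterior has precision τ_n = τ₀ + n/σ² and mean μ_n = (τ₀μ₀ + (n/σ²)x̄)/τ_n.
Here τ₀ = 1/48.7 = 0.020534 and τ_data = 3/95.0 = 0.031579, so τ_n = 0.052113.
Rearranging for μ₀: μ₀ = (μ_n·τ_n − τ_data·x̄)/τ₀ = (-18.0179·0.052113 − 0.031579·-19.2) / 0.020534 = -0.332650/0.020534 ≈ -16.2.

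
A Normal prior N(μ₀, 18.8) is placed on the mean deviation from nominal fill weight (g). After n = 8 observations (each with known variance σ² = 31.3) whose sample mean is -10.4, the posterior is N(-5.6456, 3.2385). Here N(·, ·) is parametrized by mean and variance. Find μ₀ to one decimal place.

μ₀ = 17.2

With known observation variance, the Normal–Normal posterior has precision τ_n = τ₀ + n/σ² and mean μ_n = (τ₀μ₀ + (n/σ²)x̄)/τ_n.
Here τ₀ = 1/18.8 = 0.053191 and τ_data = 8/31.3 = 0.255591, so τ_n = 0.308782.
Rearranging for μ₀: μ₀ = (μ_n·τ_n − τ_data·x̄)/τ₀ = (-5.6456·0.308782 − 0.255591·-10.4) / 0.053191 = 0.914887/0.053191 ≈ 17.2.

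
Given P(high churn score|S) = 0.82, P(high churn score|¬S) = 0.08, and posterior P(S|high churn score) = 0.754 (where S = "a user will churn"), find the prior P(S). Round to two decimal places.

P(S) = 0.23

Bayes' rule in odds form gives O(S|E) = O(S)·[P(E|S)/P(E|¬S)], hence O(S) = O(S|E)/LR.
Posterior odds = 0.754/(1−0.754) = 3.0650. LR = 0.82/0.08 = 10.2500.
Prior odds = 3.0650/10.2500 = 0.2990, so P(S) = 0.2990/(1+0.2990) ≈ 0.23.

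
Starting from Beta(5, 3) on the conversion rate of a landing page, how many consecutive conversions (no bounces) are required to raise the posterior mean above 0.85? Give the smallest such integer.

After k conversions and 0 bounces the posterior is Beta(5+k, 3), with mean (5+k)/(5+3+k).
Set (5+k)/(8+k) > 0.85 and solve: k > (0.85·8 − 5)/(1 − 0.85) = 12.000.
The smallest integer exceeding 12.000 is 13.

k = 13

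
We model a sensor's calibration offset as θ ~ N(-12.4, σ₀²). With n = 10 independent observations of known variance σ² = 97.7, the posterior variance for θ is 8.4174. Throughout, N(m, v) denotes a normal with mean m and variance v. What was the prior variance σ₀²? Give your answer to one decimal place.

For the Normal–Normal model with known σ², precisions add: τ_n = τ₀ + n/σ².
So 1/σ₀² = 1/8.4174 − 10/97.7 = 0.118802 − 0.102354 = 0.016448.
Hence σ₀² = 1/0.016448 ≈ 60.8.

σ₀² = 60.8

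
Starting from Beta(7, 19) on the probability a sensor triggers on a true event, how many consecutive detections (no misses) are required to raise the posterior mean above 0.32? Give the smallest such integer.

After k detections and 0 misses the posterior is Beta(7+k, 19), with mean (7+k)/(7+19+k).
Set (7+k)/(26+k) > 0.32 and solve: k > (0.32·26 − 7)/(1 − 0.32) = 1.941.
The smallest integer exceeding 1.941 is 2.

k = 2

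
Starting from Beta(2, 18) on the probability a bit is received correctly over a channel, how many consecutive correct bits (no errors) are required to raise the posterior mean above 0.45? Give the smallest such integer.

After k correct bits and 0 errors the posterior is Beta(2+k, 18), with mean (2+k)/(2+18+k).
Set (2+k)/(20+k) > 0.45 and solve: k > (0.45·20 − 2)/(1 − 0.45) = 12.727.
The smallest integer exceeding 12.727 is 13.

k = 13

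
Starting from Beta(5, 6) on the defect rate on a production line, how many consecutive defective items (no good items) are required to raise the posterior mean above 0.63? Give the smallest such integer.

k = 6

After k defective items and 0 good items the posterior is Beta(5+k, 6), with mean (5+k)/(5+6+k).
Set (5+k)/(11+k) > 0.63 and solve: k > (0.63·11 − 5)/(1 − 0.63) = 5.216.
The smallest integer exceeding 5.216 is 6, and checking k=6: (11)/(17) = 0.6471 > 0.63.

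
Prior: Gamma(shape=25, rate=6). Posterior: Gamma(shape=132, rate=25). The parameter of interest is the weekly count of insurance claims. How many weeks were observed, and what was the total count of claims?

n = 19 weeks with total 107 claims

A Gamma(α, β) prior (rate parametrization) on a Poisson rate with n observations summing to S gives posterior Gamma(α+S, β+n).
Matching: Σxᵢ = 132 − 25 = 107 and n = 25 − 6 = 19.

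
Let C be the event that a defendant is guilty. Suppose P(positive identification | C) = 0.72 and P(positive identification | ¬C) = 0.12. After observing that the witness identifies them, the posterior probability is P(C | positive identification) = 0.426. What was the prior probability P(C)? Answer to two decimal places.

P(C) = 0.11

Bayes' rule in odds form gives O(C|E) = O(C)·[P(E|C)/P(E|¬C)], hence O(C) = O(C|E)/LR.
Posterior odds = 0.426/(1−0.426) = 0.7422. LR = 0.72/0.12 = 6.0000.
Prior odds = 0.7422/6.0000 = 0.1237, so P(C) = 0.1237/(1+0.1237) ≈ 0.11.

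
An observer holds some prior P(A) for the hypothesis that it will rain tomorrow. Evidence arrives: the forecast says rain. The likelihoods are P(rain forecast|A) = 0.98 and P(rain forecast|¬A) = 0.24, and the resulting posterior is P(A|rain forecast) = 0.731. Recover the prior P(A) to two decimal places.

P(A) = 0.40

Bayes' rule in odds form gives O(A|E) = O(A)·[P(E|A)/P(E|¬A)], hence O(A) = O(A|E)/LR.
Posterior odds = 0.731/(1−0.731) = 2.7175. LR = 0.98/0.24 = 4.0833.
Prior odds = 2.7175/4.0833 = 0.6655, so P(A) = 0.6655/(1+0.6655) ≈ 0.40.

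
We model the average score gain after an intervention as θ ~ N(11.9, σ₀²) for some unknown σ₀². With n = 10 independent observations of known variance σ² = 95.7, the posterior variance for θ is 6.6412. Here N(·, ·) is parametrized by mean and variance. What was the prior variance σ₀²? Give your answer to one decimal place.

For the Normal–Normal model with known σ², precisions add: τ_n = τ₀ + n/σ².
So 1/σ₀² = 1/6.6412 − 10/95.7 = 0.150575 − 0.104493 = 0.046082.
Hence σ₀² = 1/0.046082 ≈ 21.7.

σ₀² = 21.7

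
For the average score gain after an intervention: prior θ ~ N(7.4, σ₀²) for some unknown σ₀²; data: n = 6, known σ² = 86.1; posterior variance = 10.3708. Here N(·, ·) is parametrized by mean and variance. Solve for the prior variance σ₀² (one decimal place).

For the Normal–Normal model with known σ², precisions add: τ_n = τ₀ + n/σ².
So 1/σ₀² = 1/10.3708 − 6/86.1 = 0.096425 − 0.069686 = 0.026739.
Hence σ₀² = 1/0.026739 ≈ 37.4.

σ₀² = 37.4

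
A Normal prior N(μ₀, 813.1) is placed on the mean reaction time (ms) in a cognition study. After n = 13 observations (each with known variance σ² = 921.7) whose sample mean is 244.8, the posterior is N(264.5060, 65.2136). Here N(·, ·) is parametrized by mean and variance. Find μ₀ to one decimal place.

μ₀ = 490.5

With known observation variance, the Normal–Normal posterior has precision τ_n = τ₀ + n/σ² and mean μ_n = (τ₀μ₀ + (n/σ²)x̄)/τ_n.
Here τ₀ = 1/813.1 = 0.001230 and τ_data = 13/921.7 = 0.014104, so τ_n = 0.015334.
Rearranging for μ₀: μ₀ = (μ_n·τ_n − τ_data·x̄)/τ₀ = (264.5060·0.015334 − 0.014104·244.8) / 0.001230 = 0.603276/0.001230 ≈ 490.5.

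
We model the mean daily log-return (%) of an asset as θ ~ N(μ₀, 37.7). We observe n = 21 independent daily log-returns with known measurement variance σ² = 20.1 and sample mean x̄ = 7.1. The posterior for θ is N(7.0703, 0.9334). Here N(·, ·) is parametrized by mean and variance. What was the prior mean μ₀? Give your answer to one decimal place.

With known observation variance, the Normal–Normal posterior has precision τ_n = τ₀ + n/σ² and mean μ_n = (τ₀μ₀ + (n/σ²)x̄)/τ_n.
Here τ₀ = 1/37.7 = 0.026525 and τ_data = 21/20.1 = 1.044776, so τ_n = 1.071301.
Rearranging for μ₀: μ₀ = (μ_n·τ_n − τ_data·x̄)/τ₀ = (7.0703·1.071301 − 1.044776·7.1) / 0.026525 = 0.156510/0.026525 ≈ 5.9.

μ₀ = 5.9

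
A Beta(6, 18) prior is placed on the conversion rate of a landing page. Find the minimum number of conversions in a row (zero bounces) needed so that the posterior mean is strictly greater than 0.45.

k = 9

After k conversions and 0 bounces the posterior is Beta(6+k, 18), with mean (6+k)/(6+18+k).
Set (6+k)/(24+k) > 0.45 and solve: k > (0.45·24 − 6)/(1 − 0.45) = 8.727.
The smallest integer exceeding 8.727 is 9, and checking k=9: (15)/(33) = 0.4545 > 0.45.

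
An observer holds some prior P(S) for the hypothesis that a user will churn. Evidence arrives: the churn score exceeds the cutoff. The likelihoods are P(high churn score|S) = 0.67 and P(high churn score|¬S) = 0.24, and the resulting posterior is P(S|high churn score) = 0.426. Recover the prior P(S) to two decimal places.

P(S) = 0.21

Bayes' rule in odds form gives O(S|E) = O(S)·[P(E|S)/P(E|¬S)], hence O(S) = O(S|E)/LR.
Posterior odds = 0.426/(1−0.426) = 0.7422. LR = 0.67/0.24 = 2.7917.
Prior odds = 0.7422/2.7917 = 0.2659, so P(S) = 0.2659/(1+0.2659) ≈ 0.21.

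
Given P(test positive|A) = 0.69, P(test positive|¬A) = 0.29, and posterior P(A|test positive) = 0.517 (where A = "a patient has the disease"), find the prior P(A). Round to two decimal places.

Bayes' rule in odds form gives O(A|E) = O(A)·[P(E|A)/P(E|¬A)], hence O(A) = O(A|E)/LR.
Posterior odds = 0.517/(1−0.517) = 1.0704. LR = 0.69/0.29 = 2.3793.
Prior odds = 1.0704/2.3793 = 0.4499, so P(A) = 0.4499/(1+0.4499) ≈ 0.31.

P(A) = 0.31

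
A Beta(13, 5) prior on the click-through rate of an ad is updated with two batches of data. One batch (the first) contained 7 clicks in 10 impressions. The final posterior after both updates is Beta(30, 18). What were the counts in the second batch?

10 clicks and 10 non-clicks

Because Beta–binomial updating is additive in the counts, the combined data contributed (α_post−α_prior, β_post−β_prior) successes and failures.
Total across both batches: 30−13=17 clicks, 18−5=13 non-clicks.
Subtract the first batch: 17−7=10 clicks and 13−3=10 non-clicks.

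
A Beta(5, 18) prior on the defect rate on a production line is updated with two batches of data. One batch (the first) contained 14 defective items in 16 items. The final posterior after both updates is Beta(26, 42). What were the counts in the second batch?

Sequential conjugate updates are equivalent to a single update on the pooled data, so total successes = posterior α − prior α and total failures = posterior β − prior β.
Total across both batches: 26−5=21 defective items, 42−18=24 good items.
Subtract the first batch: 21−14=7 defective items and 24−2=22 good items.

7 defective items and 22 good items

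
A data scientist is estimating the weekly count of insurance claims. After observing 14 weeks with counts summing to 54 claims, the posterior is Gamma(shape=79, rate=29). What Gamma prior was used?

A Gamma(α, β) prior (rate parametrization) on a Poisson rate with n observations summing to S gives posterior Gamma(α+S, β+n).
So α = 79 − 54 = 25 and β = 29 − 14 = 15.

Gamma(shape=25, rate=15)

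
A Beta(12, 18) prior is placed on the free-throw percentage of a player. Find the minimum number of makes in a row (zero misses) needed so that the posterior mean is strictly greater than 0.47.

k = 4

After k makes and 0 misses the posterior is Beta(12+k, 18), with mean (12+k)/(12+18+k).
Set (12+k)/(30+k) > 0.47 and solve: k > (0.47·30 − 12)/(1 − 0.47) = 3.962.
The smallest integer exceeding 3.962 is 4.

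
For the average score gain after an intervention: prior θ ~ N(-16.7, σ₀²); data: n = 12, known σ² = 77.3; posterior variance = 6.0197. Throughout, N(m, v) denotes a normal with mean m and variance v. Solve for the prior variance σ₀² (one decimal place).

For the Normal–Normal model with known σ², precisions add: τ_n = τ₀ + n/σ².
So 1/σ₀² = 1/6.0197 − 12/77.3 = 0.166121 − 0.155239 = 0.010882.
Hence σ₀² = 1/0.010882 ≈ 91.9.

σ₀² = 91.9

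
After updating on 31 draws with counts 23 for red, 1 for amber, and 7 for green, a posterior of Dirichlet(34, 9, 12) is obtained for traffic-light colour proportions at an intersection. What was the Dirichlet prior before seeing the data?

For a Dirichlet(α) prior with multinomial counts c, the posterior is Dirichlet(α + c) componentwise.
Subtract each count from the matching posterior parameter: 34−23=11, 9−1=8, 12−7=5.

Dirichlet(11, 8, 5)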